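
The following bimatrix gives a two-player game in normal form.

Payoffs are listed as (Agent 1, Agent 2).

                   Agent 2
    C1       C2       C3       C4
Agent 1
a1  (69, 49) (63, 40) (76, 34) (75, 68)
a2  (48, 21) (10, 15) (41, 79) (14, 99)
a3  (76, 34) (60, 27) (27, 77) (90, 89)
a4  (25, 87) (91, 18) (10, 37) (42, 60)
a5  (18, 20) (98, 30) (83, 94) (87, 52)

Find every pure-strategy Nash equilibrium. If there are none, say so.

(a1, C1): Agent 1 can switch to a3 (69 → 76). Not NE.
(a1, C2): Agent 1 can switch to a4 (63 → 91). Not NE.
(a1, C3): Agent 1 can switch to a5 (76 → 83). Not NE.
(a1, C4): Agent 1 can switch to a3 (75 → 90). Not NE.
(a2, C1): Agent 1 can switch to a1 (48 → 69). Not NE.
(a2, C2): Agent 1 can switch to a1 (10 → 63). Not NE.
(a3, C4): Agent 1 gets 90, best alternative 87; Agent 2 gets 89, best alternative 77. No profitable deviation — NE.
(a5, C3): Agent 1 gets 83, best alternative 76; Agent 2 gets 94, best alternative 52. No profitable deviation — NE.
(The remaining 12 profiles each have a profitable deviation by the same check.)

Pure-strategy Nash equilibria: (a3, C4) and (a5, C3)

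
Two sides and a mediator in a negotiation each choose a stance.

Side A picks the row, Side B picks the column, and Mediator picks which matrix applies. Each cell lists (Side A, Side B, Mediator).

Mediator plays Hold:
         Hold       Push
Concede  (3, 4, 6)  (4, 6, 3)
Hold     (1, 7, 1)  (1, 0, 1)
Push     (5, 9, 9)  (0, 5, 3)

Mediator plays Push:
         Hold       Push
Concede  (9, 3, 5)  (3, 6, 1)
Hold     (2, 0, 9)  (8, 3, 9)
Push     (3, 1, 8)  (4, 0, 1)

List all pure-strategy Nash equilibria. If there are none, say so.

The pure Nash equilibria are (Concede, Push, Hold) and (Hold, Push, Push) and (Push, Hold, Hold).

For each strategy profile, look for a profitable unilateral deviation.
(Concede, Hold, Hold): Side A can switch to Push (3 → 5). Not NE.
(Concede, Hold, Push): Side B can switch to Push (3 → 6). Not NE.
(Concede, Push, Hold): Side A gets 4, best alternative 1; Side B gets 6, best alternative 4; Mediator gets 3, best alternative 1. No profitable deviation — NE.
(Concede, Push, Push): Side A can switch to Hold (3 → 8). Not NE.
(Hold, Hold, Hold): Side A can switch to Concede (1 → 3). Not NE.
(Hold, Hold, Push): Side A can switch to Concede (2 → 9). Not NE.
(Hold, Push, Hold): Side A can switch to Concede (1 → 4). Not NE.
(Hold, Push, Push): Side A gets 8, best alternative 4; Side B gets 3, best alternative 0; Mediator gets 9, best alternative 1. No profitable deviation — NE.
(Push, Hold, Hold): Side A gets 5, best alternative 3; Side B gets 9, best alternative 5; Mediator gets 9, best alternative 8. No profitable deviation — NE.
(The remaining 3 profiles each have a profitable deviation by the same check.)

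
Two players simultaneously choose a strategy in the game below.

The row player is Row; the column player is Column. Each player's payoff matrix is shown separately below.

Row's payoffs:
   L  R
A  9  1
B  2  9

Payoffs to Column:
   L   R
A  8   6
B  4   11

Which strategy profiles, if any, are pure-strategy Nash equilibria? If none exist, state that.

Pure-strategy Nash equilibria: (A, L); (B, R)

Row against L: payoffs 9, 2 → best response A.
Row against R: payoffs 1, 9 → best response B.
Column against A: payoffs 8, 6 → best response L.
Column against B: payoffs 4, 11 → best response R.
Mutual best responses: (A, L); (B, R).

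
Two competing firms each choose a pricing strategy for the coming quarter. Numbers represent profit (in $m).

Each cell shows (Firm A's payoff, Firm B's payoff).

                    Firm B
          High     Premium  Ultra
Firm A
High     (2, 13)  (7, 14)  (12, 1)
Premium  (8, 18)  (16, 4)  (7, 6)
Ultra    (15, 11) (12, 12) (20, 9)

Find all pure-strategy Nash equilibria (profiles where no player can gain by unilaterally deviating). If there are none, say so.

No pure-strategy Nash equilibrium.

Firm A against High: payoffs 2, 8, 15 → best response Ultra.
Firm A against Premium: payoffs 7, 16, 12 → best response Premium.
Firm A against Ultra: payoffs 12, 7, 20 → best response Ultra.
Firm B against High: payoffs 13, 14, 1 → best response Premium.
Firm B against Premium: payoffs 18, 4, 6 → best response High.
Firm B against Ultra: payoffs 11, 12, 9 → best response Premium.
No profile is a mutual best response for all players.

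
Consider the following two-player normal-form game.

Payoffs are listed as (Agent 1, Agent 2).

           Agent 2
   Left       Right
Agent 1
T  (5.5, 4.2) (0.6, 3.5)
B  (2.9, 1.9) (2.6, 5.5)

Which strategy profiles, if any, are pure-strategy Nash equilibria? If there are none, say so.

Agent 1 against Left: payoffs 5.5, 2.9 → best response T.
Agent 1 against Right: payoffs 0.6, 2.6 → best response B.
Agent 2 against T: payoffs 4.2, 3.5 → best response Left.
Agent 2 against B: payoffs 1.9, 5.5 → best response Right.
Mutual best responses: (T, Left); (B, Right).

(T, Left) and (B, Right)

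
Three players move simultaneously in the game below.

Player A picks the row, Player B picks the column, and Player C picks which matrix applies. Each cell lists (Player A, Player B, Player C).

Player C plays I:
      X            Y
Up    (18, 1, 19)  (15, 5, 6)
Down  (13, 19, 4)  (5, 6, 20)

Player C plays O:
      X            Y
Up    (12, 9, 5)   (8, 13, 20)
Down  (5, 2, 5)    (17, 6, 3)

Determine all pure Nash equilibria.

Player A against (X, I): payoffs 18, 13 → best response Up.
Player A against (X, O): payoffs 12, 5 → best response Up.
Player A against (Y, I): payoffs 15, 5 → best response Up.
Player A against (Y, O): payoffs 8, 17 → best response Down.
Player B against (Up, I): payoffs 1, 5 → best response Y.
Player B against (Up, O): payoffs 9, 13 → best response Y.
Player B against (Down, I): payoffs 19, 6 → best response X.
Player B against (Down, O): payoffs 2, 6 → best response Y.
Player C against (Up, X): payoffs 19, 5 → best response I.
Player C against (Up, Y): payoffs 6, 20 → best response O.
Player C against (Down, X): payoffs 4, 5 → best response O.
Player C against (Down, Y): payoffs 20, 3 → best response I.
No profile is a mutual best response for all players.

none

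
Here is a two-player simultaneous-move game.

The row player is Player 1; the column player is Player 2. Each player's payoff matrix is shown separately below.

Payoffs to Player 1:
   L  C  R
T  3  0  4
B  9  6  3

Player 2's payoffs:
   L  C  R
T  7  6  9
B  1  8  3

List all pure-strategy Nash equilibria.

Pure-strategy Nash equilibria: (T, R) and (B, C)

Player 1 against L: payoffs 3, 9 → best response B.
Player 1 against C: payoffs 0, 6 → best response B.
Player 1 against R: payoffs 4, 3 → best response T.
Player 2 against T: payoffs 7, 6, 9 → best response R.
Player 2 against B: payoffs 1, 8, 3 → best response C.
Mutual best responses: (T, R); (B, C).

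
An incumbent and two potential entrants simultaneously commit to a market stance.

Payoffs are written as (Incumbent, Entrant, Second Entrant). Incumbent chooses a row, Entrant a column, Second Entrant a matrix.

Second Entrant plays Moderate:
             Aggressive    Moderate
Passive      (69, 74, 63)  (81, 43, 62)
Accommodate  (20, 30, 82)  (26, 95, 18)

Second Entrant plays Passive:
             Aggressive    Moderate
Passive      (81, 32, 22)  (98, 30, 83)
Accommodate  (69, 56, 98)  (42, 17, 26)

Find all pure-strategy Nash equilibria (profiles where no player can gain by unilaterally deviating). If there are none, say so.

Incumbent against (Aggressive, Moderate): payoffs 69, 20 → best response Passive.
Incumbent against (Aggressive, Passive): payoffs 81, 69 → best response Passive.
Incumbent against (Moderate, Moderate): payoffs 81, 26 → best response Passive.
Incumbent against (Moderate, Passive): payoffs 98, 42 → best response Passive.
Entrant against (Passive, Moderate): payoffs 74, 43 → best response Aggressive.
Entrant against (Passive, Passive): payoffs 32, 30 → best response Aggressive.
Entrant against (Accommodate, Moderate): payoffs 30, 95 → best response Moderate.
Entrant against (Accommodate, Passive): payoffs 56, 17 → best response Aggressive.
Second Entrant against (Passive, Aggressive): payoffs 63, 22 → best response Moderate.
Second Entrant against (Passive, Moderate): payoffs 62, 83 → best response Passive.
Second Entrant against (Accommodate, Aggressive): payoffs 82, 98 → best response Passive.
Second Entrant against (Accommodate, Moderate): payoffs 18, 26 → best response Passive.
Mutual best responses: (Passive, Aggressive, Moderate).

Pure NE: (Passive, Aggressive, Moderate)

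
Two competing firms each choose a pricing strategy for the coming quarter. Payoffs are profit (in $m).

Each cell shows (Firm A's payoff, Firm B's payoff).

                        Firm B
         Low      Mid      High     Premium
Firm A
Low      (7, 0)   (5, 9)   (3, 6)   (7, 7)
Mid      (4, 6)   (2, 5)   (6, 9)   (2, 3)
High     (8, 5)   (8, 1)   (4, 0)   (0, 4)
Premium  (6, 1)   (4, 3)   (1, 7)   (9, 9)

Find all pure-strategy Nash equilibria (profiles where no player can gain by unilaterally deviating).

Firm A against Low: payoffs 7, 4, 8, 6 → best response High.
Firm A against Mid: payoffs 5, 2, 8, 4 → best response High.
Firm A against High: payoffs 3, 6, 4, 1 → best response Mid.
Firm A against Premium: payoffs 7, 2, 0, 9 → best response Premium.
Firm B against Low: payoffs 0, 9, 6, 7 → best response Mid.
Firm B against Mid: payoffs 6, 5, 9, 3 → best response High.
Firm B against High: payoffs 5, 1, 0, 4 → best response Low.
Firm B against Premium: payoffs 1, 3, 7, 9 → best response Premium.
Mutual best responses: (Mid, High); (High, Low); (Premium, Premium).

Pure-strategy Nash equilibria: (Mid, High); (High, Low); (Premium, Premium)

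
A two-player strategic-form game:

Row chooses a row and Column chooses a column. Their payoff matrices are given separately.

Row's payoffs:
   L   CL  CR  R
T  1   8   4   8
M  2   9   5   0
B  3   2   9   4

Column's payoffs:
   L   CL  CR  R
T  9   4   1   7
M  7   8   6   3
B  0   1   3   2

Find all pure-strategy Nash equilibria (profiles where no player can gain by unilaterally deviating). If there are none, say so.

Row against L: payoffs 1, 2, 3 → best response B.
Row against CL: payoffs 8, 9, 2 → best response M.
Row against CR: payoffs 4, 5, 9 → best response B.
Row against R: payoffs 8, 0, 4 → best response T.
Column against T: payoffs 9, 4, 1, 7 → best response L.
Column against M: payoffs 7, 8, 6, 3 → best response CL.
Column against B: payoffs 0, 1, 3, 2 → best response CR.
Mutual best responses: (M, CL); (B, CR).

Pure-strategy Nash equilibria: (M, CL) and (B, CR)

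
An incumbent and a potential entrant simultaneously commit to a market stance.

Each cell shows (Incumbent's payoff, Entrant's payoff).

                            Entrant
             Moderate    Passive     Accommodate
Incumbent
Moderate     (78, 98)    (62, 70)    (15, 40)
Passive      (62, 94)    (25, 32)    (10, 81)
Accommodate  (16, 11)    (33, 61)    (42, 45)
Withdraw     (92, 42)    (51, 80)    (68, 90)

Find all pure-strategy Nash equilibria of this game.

(Withdraw, Accommodate)

(Moderate, Moderate): Incumbent can switch to Withdraw (78 → 92). Not NE.
(Moderate, Passive): Entrant can switch to Moderate (70 → 98). Not NE.
(Moderate, Accommodate): Incumbent can switch to Accommodate (15 → 42). Not NE.
(Passive, Moderate): Incumbent can switch to Moderate (62 → 78). Not NE.
(Passive, Passive): Incumbent can switch to Moderate (25 → 62). Not NE.
(Passive, Accommodate): Incumbent can switch to Moderate (10 → 15). Not NE.
(Withdraw, Accommodate): Incumbent gets 68, best alternative 42; Entrant gets 90, best alternative 80. No profitable deviation — NE.
(The remaining 5 profiles each have a profitable deviation by the same check.)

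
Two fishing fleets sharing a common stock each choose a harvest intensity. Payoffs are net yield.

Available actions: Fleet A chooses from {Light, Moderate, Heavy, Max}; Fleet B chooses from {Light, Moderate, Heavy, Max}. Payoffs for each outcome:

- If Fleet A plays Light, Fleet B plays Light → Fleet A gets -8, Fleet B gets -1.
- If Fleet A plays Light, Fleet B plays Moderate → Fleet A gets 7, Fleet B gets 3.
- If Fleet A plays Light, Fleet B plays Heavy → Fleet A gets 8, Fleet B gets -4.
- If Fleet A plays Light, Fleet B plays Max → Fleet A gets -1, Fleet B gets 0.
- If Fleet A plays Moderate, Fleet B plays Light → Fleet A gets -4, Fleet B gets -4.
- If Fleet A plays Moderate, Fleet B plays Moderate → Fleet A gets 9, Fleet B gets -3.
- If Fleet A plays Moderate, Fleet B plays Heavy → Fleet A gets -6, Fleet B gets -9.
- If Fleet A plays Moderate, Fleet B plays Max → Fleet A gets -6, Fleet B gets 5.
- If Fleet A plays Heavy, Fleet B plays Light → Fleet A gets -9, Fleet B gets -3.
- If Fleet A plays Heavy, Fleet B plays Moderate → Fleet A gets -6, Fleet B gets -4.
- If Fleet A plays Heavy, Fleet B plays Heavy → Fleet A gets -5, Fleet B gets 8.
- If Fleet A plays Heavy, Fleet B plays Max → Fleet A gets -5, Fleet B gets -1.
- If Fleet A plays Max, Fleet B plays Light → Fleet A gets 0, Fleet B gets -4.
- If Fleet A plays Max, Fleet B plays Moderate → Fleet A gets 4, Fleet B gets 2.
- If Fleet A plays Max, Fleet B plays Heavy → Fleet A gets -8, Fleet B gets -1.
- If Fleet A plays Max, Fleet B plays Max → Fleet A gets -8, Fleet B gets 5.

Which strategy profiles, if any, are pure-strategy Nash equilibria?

No pure-strategy Nash equilibrium.

Fleet A against Light: payoffs -8, -4, -9, 0 → best response Max.
Fleet A against Moderate: payoffs 7, 9, -6, 4 → best response Moderate.
Fleet A against Heavy: payoffs 8, -6, -5, -8 → best response Light.
Fleet A against Max: payoffs -1, -6, -5, -8 → best response Light.
Fleet B against Light: payoffs -1, 3, -4, 0 → best response Moderate.
Fleet B against Moderate: payoffs -4, -3, -9, 5 → best response Max.
Fleet B against Heavy: payoffs -3, -4, 8, -1 → best response Heavy.
Fleet B against Max: payoffs -4, 2, -1, 5 → best response Max.
No profile is a mutual best response for all players.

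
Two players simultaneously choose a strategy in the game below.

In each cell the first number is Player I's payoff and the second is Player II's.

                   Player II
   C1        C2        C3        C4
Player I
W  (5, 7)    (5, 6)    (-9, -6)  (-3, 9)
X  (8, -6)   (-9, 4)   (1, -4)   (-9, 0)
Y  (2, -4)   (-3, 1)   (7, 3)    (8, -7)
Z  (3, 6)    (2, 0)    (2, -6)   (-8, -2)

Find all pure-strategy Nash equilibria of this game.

Pure NE: (Y, C3)

Mark each player's best response to every combination of opponents' strategies; a profile where every player is best-responding is a pure Nash equilibrium.
Player I against C1: payoffs 5, 8, 2, 3 → best response X.
Player I against C2: payoffs 5, -9, -3, 2 → best response W.
Player I against C3: payoffs -9, 1, 7, 2 → best response Y.
Player I against C4: payoffs -3, -9, 8, -8 → best response Y.
Player II against W: payoffs 7, 6, -6, 9 → best response C4.
Player II against X: payoffs -6, 4, -4, 0 → best response C2.
Player II against Y: payoffs -4, 1, 3, -7 → best response C3.
Player II against Z: payoffs 6, 0, -6, -2 → best response C1.
Mutual best responses: (Y, C3).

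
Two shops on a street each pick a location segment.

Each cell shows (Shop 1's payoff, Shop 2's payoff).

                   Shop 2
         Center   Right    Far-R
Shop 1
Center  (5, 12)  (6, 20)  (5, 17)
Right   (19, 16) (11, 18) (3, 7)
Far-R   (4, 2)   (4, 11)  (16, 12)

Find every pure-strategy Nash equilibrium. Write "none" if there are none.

For each player, find the best response to each opponent profile; mutual best responses are the pure NE.
Shop 1 against Center: payoffs 5, 19, 4 → best response Right.
Shop 1 against Right: payoffs 6, 11, 4 → best response Right.
Shop 1 against Far-R: payoffs 5, 3, 16 → best response Far-R.
Shop 2 against Center: payoffs 12, 20, 17 → best response Right.
Shop 2 against Right: payoffs 16, 18, 7 → best response Right.
Shop 2 against Far-R: payoffs 2, 11, 12 → best response Far-R.
Mutual best responses: (Right, Right); (Far-R, Far-R).

The pure Nash equilibria are (Right, Right) and (Far-R, Far-R).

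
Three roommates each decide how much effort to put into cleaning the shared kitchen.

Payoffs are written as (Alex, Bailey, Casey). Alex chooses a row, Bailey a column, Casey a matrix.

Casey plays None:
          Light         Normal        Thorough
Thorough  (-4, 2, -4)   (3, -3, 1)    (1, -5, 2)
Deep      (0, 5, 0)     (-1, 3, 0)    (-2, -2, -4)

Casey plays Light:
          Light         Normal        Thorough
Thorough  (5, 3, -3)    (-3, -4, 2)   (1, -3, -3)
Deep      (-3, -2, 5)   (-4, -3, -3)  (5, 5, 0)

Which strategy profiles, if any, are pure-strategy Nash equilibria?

Pure-strategy Nash equilibria: (Thorough, Light, Light), (Deep, Thorough, Light)

Alex against (Light, None): payoffs -4, 0 → best response Deep.
Alex against (Light, Light): payoffs 5, -3 → best response Thorough.
Alex against (Normal, None): payoffs 3, -1 → best response Thorough.
Alex against (Normal, Light): payoffs -3, -4 → best response Thorough.
Alex against (Thorough, None): payoffs 1, -2 → best response Thorough.
Alex against (Thorough, Light): payoffs 1, 5 → best response Deep.
Bailey against (Thorough, None): payoffs 2, -3, -5 → best response Light.
Bailey against (Thorough, Light): payoffs 3, -4, -3 → best response Light.
Bailey against (Deep, None): payoffs 5, 3, -2 → best response Light.
Bailey against (Deep, Light): payoffs -2, -3, 5 → best response Thorough.
Casey against (Thorough, Light): payoffs -4, -3 → best response Light.
Casey against (Thorough, Normal): payoffs 1, 2 → best response Light.
Casey against (Thorough, Thorough): payoffs 2, -3 → best response None.
Casey against (Deep, Light): payoffs 0, 5 → best response Light.
Casey against (Deep, Normal): payoffs 0, -3 → best response None.
Casey against (Deep, Thorough): payoffs -4, 0 → best response Light.
Mutual best responses: (Thorough, Light, Light); (Deep, Thorough, Light).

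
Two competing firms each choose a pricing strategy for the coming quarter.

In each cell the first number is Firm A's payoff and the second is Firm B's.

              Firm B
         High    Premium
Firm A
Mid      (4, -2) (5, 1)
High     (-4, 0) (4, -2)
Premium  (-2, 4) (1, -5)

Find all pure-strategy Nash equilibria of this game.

Firm A against High: payoffs 4, -4, -2 → best response Mid.
Firm A against Premium: payoffs 5, 4, 1 → best response Mid.
Firm B against Mid: payoffs -2, 1 → best response Premium.
Firm B against High: payoffs 0, -2 → best response High.
Firm B against Premium: payoffs 4, -5 → best response High.
Mutual best responses: (Mid, Premium).

(Mid, Premium)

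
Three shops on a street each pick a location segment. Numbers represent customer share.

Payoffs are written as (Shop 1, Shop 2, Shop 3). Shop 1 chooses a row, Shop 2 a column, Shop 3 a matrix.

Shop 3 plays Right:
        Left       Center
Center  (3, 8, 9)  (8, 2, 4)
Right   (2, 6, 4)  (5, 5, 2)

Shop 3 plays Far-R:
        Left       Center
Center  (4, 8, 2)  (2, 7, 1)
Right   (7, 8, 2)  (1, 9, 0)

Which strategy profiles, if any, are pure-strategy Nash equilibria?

Check each profile: it is a Nash equilibrium iff no player can strictly gain by switching unilaterally.
(Center, Left, Right): Shop 1 gets 3, best alternative 2; Shop 2 gets 8, best alternative 2; Shop 3 gets 9, best alternative 2. No profitable deviation — NE.
(Center, Left, Far-R): Shop 1 can switch to Right (4 → 7). Not NE.
(Center, Center, Right): Shop 2 can switch to Left (2 → 8). Not NE.
(Center, Center, Far-R): Shop 2 can switch to Left (7 → 8). Not NE.
(Right, Left, Right): Shop 1 can switch to Center (2 → 3). Not NE.
(Right, Left, Far-R): Shop 2 can switch to Center (8 → 9). Not NE.
(Right, Center, Right): Shop 1 can switch to Center (5 → 8). Not NE.
(Right, Center, Far-R): Shop 1 can switch to Center (1 → 2). Not NE.

Pure NE: (Center, Left, Right)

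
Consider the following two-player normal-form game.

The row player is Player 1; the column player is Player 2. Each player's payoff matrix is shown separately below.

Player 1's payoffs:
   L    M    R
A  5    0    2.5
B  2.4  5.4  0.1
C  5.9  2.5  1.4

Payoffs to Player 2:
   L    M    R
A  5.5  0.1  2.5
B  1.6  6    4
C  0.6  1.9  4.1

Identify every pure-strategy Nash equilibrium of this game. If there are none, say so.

Player 1 against L: payoffs 5, 2.4, 5.9 → best response C.
Player 1 against M: payoffs 0, 5.4, 2.5 → best response B.
Player 1 against R: payoffs 2.5, 0.1, 1.4 → best response A.
Player 2 against A: payoffs 5.5, 0.1, 2.5 → best response L.
Player 2 against B: payoffs 1.6, 6, 4 → best response M.
Player 2 against C: payoffs 0.6, 1.9, 4.1 → best response R.
Mutual best responses: (B, M).

Pure NE: (B, M)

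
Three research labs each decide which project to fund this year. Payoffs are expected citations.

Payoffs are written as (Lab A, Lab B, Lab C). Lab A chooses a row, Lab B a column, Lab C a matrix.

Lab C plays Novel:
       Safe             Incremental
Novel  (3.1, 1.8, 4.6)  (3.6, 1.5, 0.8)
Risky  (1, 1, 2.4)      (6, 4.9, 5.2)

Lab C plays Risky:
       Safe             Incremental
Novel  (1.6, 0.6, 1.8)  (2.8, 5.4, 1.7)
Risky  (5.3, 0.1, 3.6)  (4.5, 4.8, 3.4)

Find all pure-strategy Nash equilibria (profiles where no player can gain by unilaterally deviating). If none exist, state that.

Lab A against (Safe, Novel): payoffs 3.1, 1 → best response Novel.
Lab A against (Safe, Risky): payoffs 1.6, 5.3 → best response Risky.
Lab A against (Incremental, Novel): payoffs 3.6, 6 → best response Risky.
Lab A against (Incremental, Risky): payoffs 2.8, 4.5 → best response Risky.
Lab B against (Novel, Novel): payoffs 1.8, 1.5 → best response Safe.
Lab B against (Novel, Risky): payoffs 0.6, 5.4 → best response Incremental.
Lab B against (Risky, Novel): payoffs 1, 4.9 → best response Incremental.
Lab B against (Risky, Risky): payoffs 0.1, 4.8 → best response Incremental.
Lab C against (Novel, Safe): payoffs 4.6, 1.8 → best response Novel.
Lab C against (Novel, Incremental): payoffs 0.8, 1.7 → best response Risky.
Lab C against (Risky, Safe): payoffs 2.4, 3.6 → best response Risky.
Lab C against (Risky, Incremental): payoffs 5.2, 3.4 → best response Novel.
Mutual best responses: (Novel, Safe, Novel); (Risky, Incremental, Novel).

(Novel, Safe, Novel) and (Risky, Incremental, Novel)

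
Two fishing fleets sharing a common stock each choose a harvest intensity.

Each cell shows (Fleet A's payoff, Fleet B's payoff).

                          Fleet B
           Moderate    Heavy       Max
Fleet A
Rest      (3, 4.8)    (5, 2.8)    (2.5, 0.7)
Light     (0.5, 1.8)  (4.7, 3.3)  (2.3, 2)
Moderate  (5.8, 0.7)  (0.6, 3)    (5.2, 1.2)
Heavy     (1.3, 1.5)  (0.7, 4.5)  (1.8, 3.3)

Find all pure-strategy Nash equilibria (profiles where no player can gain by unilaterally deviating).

This game has no pure Nash equilibrium.

Check each profile: it is a Nash equilibrium iff no player can strictly gain by switching unilaterally.
(Rest, Moderate): Fleet A can switch to Moderate (3 → 5.8). Not NE.
(Rest, Heavy): Fleet B can switch to Moderate (2.8 → 4.8). Not NE.
(Rest, Max): Fleet A can switch to Moderate (2.5 → 5.2). Not NE.
(Light, Moderate): Fleet A can switch to Rest (0.5 → 3). Not NE.
(Light, Heavy): Fleet A can switch to Rest (4.7 → 5). Not NE.
(Light, Max): Fleet A can switch to Rest (2.3 → 2.5). Not NE.
(Moderate, Moderate): Fleet B can switch to Heavy (0.7 → 3). Not NE.
(Moderate, Heavy): Fleet A can switch to Rest (0.6 → 5). Not NE.
(The remaining 4 profiles each have a profitable deviation by the same check.)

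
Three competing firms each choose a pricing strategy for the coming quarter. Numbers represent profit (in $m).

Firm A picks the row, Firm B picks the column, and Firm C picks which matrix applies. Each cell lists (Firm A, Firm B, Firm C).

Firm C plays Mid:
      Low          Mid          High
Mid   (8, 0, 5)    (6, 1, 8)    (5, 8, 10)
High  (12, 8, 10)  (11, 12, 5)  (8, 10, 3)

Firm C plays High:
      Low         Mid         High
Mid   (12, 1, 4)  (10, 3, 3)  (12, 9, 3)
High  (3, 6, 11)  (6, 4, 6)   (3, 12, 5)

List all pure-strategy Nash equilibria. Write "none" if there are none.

This game has no pure Nash equilibrium.

Firm A against (Low, Mid): payoffs 8, 12 → best response High.
Firm A against (Low, High): payoffs 12, 3 → best response Mid.
Firm A against (Mid, Mid): payoffs 6, 11 → best response High.
Firm A against (Mid, High): payoffs 10, 6 → best response Mid.
Firm A against (High, Mid): payoffs 5, 8 → best response High.
Firm A against (High, High): payoffs 12, 3 → best response Mid.
Firm B against (Mid, Mid): payoffs 0, 1, 8 → best response High.
Firm B against (Mid, High): payoffs 1, 3, 9 → best response High.
Firm B against (High, Mid): payoffs 8, 12, 10 → best response Mid.
Firm B against (High, High): payoffs 6, 4, 12 → best response High.
Firm C against (Mid, Low): payoffs 5, 4 → best response Mid.
Firm C against (Mid, Mid): payoffs 8, 3 → best response Mid.
Firm C against (Mid, High): payoffs 10, 3 → best response Mid.
Firm C against (High, Low): payoffs 10, 11 → best response High.
Firm C against (High, Mid): payoffs 5, 6 → best response High.
Firm C against (High, High): payoffs 3, 5 → best response High.
No profile is a mutual best response for all players.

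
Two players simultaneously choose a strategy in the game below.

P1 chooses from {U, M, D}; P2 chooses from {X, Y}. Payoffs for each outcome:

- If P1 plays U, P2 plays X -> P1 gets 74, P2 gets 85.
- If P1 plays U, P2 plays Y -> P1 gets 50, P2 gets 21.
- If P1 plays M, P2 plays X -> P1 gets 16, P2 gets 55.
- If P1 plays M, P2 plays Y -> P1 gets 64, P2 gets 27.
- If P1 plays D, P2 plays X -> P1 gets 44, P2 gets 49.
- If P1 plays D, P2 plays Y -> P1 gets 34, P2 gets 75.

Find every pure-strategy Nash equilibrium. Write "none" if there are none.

(U, X): P1 gets 74, best alternative 44; P2 gets 85, best alternative 21. No profitable deviation — NE.
(U, Y): P1 can switch to M (50 → 64). Not NE.
(M, X): P1 can switch to U (16 → 74). Not NE.
(M, Y): P2 can switch to X (27 → 55). Not NE.
(D, X): P1 can switch to U (44 → 74). Not NE.
(D, Y): P1 can switch to U (34 → 50). Not NE.

The unique pure-strategy Nash equilibrium is (U, X).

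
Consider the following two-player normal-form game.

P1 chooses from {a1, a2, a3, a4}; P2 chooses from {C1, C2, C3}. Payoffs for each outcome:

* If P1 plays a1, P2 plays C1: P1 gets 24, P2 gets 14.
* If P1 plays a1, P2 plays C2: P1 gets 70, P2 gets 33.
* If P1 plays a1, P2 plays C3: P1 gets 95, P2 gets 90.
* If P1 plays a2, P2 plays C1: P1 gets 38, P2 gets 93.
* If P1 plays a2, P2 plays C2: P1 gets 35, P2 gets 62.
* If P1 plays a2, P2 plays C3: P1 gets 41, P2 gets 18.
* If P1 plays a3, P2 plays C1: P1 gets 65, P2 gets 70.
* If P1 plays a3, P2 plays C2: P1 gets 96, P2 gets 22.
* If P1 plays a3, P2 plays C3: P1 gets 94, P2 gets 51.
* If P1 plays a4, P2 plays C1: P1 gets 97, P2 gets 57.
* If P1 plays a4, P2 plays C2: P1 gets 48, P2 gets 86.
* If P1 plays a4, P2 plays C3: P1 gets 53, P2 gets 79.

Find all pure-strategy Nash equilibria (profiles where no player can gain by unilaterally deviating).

P1 against C1: payoffs 24, 38, 65, 97 → best response a4.
P1 against C2: payoffs 70, 35, 96, 48 → best response a3.
P1 against C3: payoffs 95, 41, 94, 53 → best response a1.
P2 against a1: payoffs 14, 33, 90 → best response C3.
P2 against a2: payoffs 93, 62, 18 → best response C1.
P2 against a3: payoffs 70, 22, 51 → best response C1.
P2 against a4: payoffs 57, 86, 79 → best response C2.
Mutual best responses: (a1, C3).

Pure NE: (a1, C3)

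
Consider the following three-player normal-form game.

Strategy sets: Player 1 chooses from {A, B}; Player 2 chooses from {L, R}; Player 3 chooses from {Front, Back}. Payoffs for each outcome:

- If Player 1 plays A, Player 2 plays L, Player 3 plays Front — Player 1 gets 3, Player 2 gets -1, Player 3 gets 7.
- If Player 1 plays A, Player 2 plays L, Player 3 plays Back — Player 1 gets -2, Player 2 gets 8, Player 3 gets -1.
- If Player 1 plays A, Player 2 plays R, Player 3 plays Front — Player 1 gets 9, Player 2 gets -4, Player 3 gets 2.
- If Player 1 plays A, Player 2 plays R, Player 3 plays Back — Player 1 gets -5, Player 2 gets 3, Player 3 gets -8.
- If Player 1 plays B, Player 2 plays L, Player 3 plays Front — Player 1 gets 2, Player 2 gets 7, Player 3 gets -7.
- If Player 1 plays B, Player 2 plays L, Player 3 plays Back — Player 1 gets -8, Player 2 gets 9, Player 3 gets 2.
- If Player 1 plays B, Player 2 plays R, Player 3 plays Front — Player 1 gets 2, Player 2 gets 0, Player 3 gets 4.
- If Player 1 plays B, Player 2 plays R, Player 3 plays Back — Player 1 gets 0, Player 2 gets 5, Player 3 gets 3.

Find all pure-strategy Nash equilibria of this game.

For each player, find the best response to each opponent profile; mutual best responses are the pure NE.
Player 1 against (L, Front): payoffs 3, 2 → best response A.
Player 1 against (L, Back): payoffs -2, -8 → best response A.
Player 1 against (R, Front): payoffs 9, 2 → best response A.
Player 1 against (R, Back): payoffs -5, 0 → best response B.
Player 2 against (A, Front): payoffs -1, -4 → best response L.
Player 2 against (A, Back): payoffs 8, 3 → best response L.
Player 2 against (B, Front): payoffs 7, 0 → best response L.
Player 2 against (B, Back): payoffs 9, 5 → best response L.
Player 3 against (A, L): payoffs 7, -1 → best response Front.
Player 3 against (A, R): payoffs 2, -8 → best response Front.
Player 3 against (B, L): payoffs -7, 2 → best response Back.
Player 3 against (B, R): payoffs 4, 3 → best response Front.
Mutual best responses: (A, L, Front).

The unique pure-strategy Nash equilibrium is (A, L, Front).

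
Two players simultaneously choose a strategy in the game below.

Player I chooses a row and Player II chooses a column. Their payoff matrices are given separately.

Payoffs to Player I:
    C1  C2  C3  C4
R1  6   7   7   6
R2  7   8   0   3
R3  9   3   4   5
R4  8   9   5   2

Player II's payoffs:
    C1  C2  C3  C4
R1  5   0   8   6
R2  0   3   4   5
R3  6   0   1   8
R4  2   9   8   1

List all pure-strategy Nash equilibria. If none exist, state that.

The pure Nash equilibria are (R1, C3), (R4, C2).

Player I against C1: payoffs 6, 7, 9, 8 → best response R3.
Player I against C2: payoffs 7, 8, 3, 9 → best response R4.
Player I against C3: payoffs 7, 0, 4, 5 → best response R1.
Player I against C4: payoffs 6, 3, 5, 2 → best response R1.
Player II against R1: payoffs 5, 0, 8, 6 → best response C3.
Player II against R2: payoffs 0, 3, 4, 5 → best response C4.
Player II against R3: payoffs 6, 0, 1, 8 → best response C4.
Player II against R4: payoffs 2, 9, 8, 1 → best response C2.
Mutual best responses: (R1, C3); (R4, C2).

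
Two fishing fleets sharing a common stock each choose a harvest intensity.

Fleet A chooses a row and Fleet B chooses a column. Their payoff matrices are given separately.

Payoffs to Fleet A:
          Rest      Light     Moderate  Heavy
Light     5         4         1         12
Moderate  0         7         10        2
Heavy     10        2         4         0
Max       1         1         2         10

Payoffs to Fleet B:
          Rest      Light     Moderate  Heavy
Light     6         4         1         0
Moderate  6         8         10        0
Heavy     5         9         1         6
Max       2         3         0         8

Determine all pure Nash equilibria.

Fleet A against Rest: payoffs 5, 0, 10, 1 → best response Heavy.
Fleet A against Light: payoffs 4, 7, 2, 1 → best response Moderate.
Fleet A against Moderate: payoffs 1, 10, 4, 2 → best response Moderate.
Fleet A against Heavy: payoffs 12, 2, 0, 10 → best response Light.
Fleet B against Light: payoffs 6, 4, 1, 0 → best response Rest.
Fleet B against Moderate: payoffs 6, 8, 10, 0 → best response Moderate.
Fleet B against Heavy: payoffs 5, 9, 1, 6 → best response Light.
Fleet B against Max: payoffs 2, 3, 0, 8 → best response Heavy.
Mutual best responses: (Moderate, Moderate).

(Moderate, Moderate)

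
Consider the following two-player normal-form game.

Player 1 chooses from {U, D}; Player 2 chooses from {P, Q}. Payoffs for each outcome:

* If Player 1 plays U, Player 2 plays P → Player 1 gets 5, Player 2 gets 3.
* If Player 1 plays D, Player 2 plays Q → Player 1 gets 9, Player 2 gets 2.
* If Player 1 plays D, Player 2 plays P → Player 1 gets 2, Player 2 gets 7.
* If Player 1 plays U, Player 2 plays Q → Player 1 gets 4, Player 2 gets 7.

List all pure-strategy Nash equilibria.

(U, P): Player 2 can switch to Q (3 → 7). Not NE.
(U, Q): Player 1 can switch to D (4 → 9). Not NE.
(D, P): Player 1 can switch to U (2 → 5). Not NE.
(D, Q): Player 2 can switch to P (2 → 7). Not NE.

There is no pure-strategy Nash equilibrium.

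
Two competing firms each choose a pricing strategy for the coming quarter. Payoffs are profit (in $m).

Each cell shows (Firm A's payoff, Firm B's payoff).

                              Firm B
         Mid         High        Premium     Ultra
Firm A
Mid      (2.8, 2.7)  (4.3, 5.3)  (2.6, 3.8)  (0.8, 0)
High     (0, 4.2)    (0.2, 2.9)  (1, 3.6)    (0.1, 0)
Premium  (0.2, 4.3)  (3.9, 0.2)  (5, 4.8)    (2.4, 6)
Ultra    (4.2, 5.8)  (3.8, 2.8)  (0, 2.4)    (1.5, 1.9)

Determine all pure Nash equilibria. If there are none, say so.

Pure-strategy Nash equilibria: (Mid, High) and (Premium, Ultra) and (Ultra, Mid)

Firm A against Mid: payoffs 2.8, 0, 0.2, 4.2 → best response Ultra.
Firm A against High: payoffs 4.3, 0.2, 3.9, 3.8 → best response Mid.
Firm A against Premium: payoffs 2.6, 1, 5, 0 → best response Premium.
Firm A against Ultra: payoffs 0.8, 0.1, 2.4, 1.5 → best response Premium.
Firm B against Mid: payoffs 2.7, 5.3, 3.8, 0 → best response High.
Firm B against High: payoffs 4.2, 2.9, 3.6, 0 → best response Mid.
Firm B against Premium: payoffs 4.3, 0.2, 4.8, 6 → best response Ultra.
Firm B against Ultra: payoffs 5.8, 2.8, 2.4, 1.9 → best response Mid.
Mutual best responses: (Mid, High); (Premium, Ultra); (Ultra, Mid).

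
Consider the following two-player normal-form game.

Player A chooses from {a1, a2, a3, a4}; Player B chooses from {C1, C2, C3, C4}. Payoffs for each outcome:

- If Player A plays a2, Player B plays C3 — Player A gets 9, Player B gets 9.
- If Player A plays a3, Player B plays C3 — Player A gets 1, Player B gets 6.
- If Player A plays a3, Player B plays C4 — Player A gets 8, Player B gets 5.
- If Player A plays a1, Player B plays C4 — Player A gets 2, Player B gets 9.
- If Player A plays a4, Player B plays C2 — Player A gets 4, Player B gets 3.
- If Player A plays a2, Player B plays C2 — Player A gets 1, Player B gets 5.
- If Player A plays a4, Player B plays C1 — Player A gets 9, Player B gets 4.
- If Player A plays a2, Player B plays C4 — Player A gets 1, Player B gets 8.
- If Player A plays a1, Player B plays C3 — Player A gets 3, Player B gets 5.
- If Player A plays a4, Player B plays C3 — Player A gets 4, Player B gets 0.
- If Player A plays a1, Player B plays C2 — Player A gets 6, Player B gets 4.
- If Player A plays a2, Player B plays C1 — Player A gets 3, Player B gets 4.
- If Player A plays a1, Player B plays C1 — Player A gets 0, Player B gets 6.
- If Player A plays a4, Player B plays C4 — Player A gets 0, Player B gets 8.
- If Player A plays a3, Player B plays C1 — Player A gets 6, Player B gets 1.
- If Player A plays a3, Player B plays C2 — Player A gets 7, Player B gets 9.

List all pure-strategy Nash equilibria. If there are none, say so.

(a2, C3); (a3, C2)

Mark each player's best response to every combination of opponents' strategies; a profile where every player is best-responding is a pure Nash equilibrium.
Player A against C1: payoffs 0, 3, 6, 9 → best response a4.
Player A against C2: payoffs 6, 1, 7, 4 → best response a3.
Player A against C3: payoffs 3, 9, 1, 4 → best response a2.
Player A against C4: payoffs 2, 1, 8, 0 → best response a3.
Player B against a1: payoffs 6, 4, 5, 9 → best response C4.
Player B against a2: payoffs 4, 5, 9, 8 → best response C3.
Player B against a3: payoffs 1, 9, 6, 5 → best response C2.
Player B against a4: payoffs 4, 3, 0, 8 → best response C4.
Mutual best responses: (a2, C3); (a3, C2).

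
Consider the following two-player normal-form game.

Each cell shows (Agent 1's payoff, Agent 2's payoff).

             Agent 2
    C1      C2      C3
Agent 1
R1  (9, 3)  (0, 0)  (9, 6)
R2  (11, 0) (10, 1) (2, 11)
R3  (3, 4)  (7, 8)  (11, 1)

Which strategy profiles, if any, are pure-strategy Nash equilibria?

No pure-strategy Nash equilibrium.

Check each profile: it is a Nash equilibrium iff no player can strictly gain by switching unilaterally.
(R1, C1): Agent 1 can switch to R2 (9 → 11). Not NE.
(R1, C2): Agent 1 can switch to R2 (0 → 10). Not NE.
(R1, C3): Agent 1 can switch to R3 (9 → 11). Not NE.
(R2, C1): Agent 2 can switch to C2 (0 → 1). Not NE.
(R2, C2): Agent 2 can switch to C3 (1 → 11). Not NE.
(R2, C3): Agent 1 can switch to R1 (2 → 9). Not NE.
(R3, C1): Agent 1 can switch to R1 (3 → 9). Not NE.
(R3, C2): Agent 1 can switch to R2 (7 → 10). Not NE.
(The remaining 1 profile has a profitable deviation by the same check.)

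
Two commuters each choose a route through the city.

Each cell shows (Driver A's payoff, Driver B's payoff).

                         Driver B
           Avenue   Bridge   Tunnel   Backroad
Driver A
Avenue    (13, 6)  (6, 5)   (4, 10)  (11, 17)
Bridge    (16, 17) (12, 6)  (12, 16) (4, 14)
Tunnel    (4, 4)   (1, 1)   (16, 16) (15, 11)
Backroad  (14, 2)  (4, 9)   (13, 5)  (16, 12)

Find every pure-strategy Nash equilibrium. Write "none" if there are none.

Pure-strategy Nash equilibria: (Bridge, Avenue); (Tunnel, Tunnel); (Backroad, Backroad)

For each player, find the best response to each opponent profile; mutual best responses are the pure NE.
Driver A against Avenue: payoffs 13, 16, 4, 14 → best response Bridge.
Driver A against Bridge: payoffs 6, 12, 1, 4 → best response Bridge.
Driver A against Tunnel: payoffs 4, 12, 16, 13 → best response Tunnel.
Driver A against Backroad: payoffs 11, 4, 15, 16 → best response Backroad.
Driver B against Avenue: payoffs 6, 5, 10, 17 → best response Backroad.
Driver B against Bridge: payoffs 17, 6, 16, 14 → best response Avenue.
Driver B against Tunnel: payoffs 4, 1, 16, 11 → best response Tunnel.
Driver B against Backroad: payoffs 2, 9, 5, 12 → best response Backroad.
Mutual best responses: (Bridge, Avenue); (Tunnel, Tunnel); (Backroad, Backroad).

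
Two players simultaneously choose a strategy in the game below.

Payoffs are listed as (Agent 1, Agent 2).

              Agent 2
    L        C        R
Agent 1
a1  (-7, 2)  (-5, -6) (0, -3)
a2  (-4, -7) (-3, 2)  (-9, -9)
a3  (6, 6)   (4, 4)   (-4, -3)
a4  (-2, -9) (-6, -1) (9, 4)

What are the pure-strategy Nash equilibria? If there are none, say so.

Check each profile: it is a Nash equilibrium iff no player can strictly gain by switching unilaterally.
(a1, L): Agent 1 can switch to a2 (-7 → -4). Not NE.
(a1, C): Agent 1 can switch to a2 (-5 → -3). Not NE.
(a1, R): Agent 1 can switch to a4 (0 → 9). Not NE.
(a2, L): Agent 1 can switch to a3 (-4 → 6). Not NE.
(a2, C): Agent 1 can switch to a3 (-3 → 4). Not NE.
(a2, R): Agent 1 can switch to a1 (-9 → 0). Not NE.
(a3, L): Agent 1 gets 6, best alternative -2; Agent 2 gets 6, best alternative 4. No profitable deviation — NE.
(a3, C): Agent 2 can switch to L (4 → 6). Not NE.
(a3, R): Agent 1 can switch to a1 (-4 → 0). Not NE.
(a4, L): Agent 1 can switch to a3 (-2 → 6). Not NE.
(a4, C): Agent 1 can switch to a1 (-6 → -5). Not NE.
(a4, R): Agent 1 gets 9, best alternative 0; Agent 2 gets 4, best alternative -1. No profitable deviation — NE.

Pure-strategy Nash equilibria: (a3, L); (a4, R)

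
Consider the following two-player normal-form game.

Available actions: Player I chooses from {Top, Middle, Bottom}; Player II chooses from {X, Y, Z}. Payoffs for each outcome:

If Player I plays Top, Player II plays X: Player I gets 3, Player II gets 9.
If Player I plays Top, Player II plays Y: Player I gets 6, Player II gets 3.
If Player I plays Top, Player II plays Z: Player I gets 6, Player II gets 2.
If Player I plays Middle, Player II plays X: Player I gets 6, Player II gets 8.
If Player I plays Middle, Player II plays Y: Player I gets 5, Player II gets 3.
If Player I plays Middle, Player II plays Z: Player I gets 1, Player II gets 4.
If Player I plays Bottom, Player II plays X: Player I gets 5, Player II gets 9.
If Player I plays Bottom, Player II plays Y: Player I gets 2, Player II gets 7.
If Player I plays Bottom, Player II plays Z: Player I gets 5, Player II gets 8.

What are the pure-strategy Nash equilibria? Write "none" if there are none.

For each player, find the best response to each opponent profile; mutual best responses are the pure NE.
Player I against X: payoffs 3, 6, 5 → best response Middle.
Player I against Y: payoffs 6, 5, 2 → best response Top.
Player I against Z: payoffs 6, 1, 5 → best response Top.
Player II against Top: payoffs 9, 3, 2 → best response X.
Player II against Middle: payoffs 8, 3, 4 → best response X.
Player II against Bottom: payoffs 9, 7, 8 → best response X.
Mutual best responses: (Middle, X).

Pure NE: (Middle, X)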